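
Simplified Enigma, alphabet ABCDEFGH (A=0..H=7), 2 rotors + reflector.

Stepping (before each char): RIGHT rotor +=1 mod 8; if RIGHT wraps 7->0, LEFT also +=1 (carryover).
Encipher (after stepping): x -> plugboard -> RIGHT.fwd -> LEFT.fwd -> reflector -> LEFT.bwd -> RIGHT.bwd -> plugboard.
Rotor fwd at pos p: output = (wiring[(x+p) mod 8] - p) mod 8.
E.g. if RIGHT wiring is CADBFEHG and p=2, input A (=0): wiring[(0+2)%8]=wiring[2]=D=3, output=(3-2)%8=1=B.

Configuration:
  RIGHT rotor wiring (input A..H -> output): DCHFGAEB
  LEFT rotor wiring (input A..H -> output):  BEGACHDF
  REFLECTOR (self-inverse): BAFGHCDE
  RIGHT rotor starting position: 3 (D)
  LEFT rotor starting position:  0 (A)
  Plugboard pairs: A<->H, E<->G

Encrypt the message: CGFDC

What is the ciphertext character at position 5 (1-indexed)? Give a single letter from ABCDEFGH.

Char 1 ('C'): step: R->4, L=0; C->plug->C->R->A->L->B->refl->A->L'->D->R'->G->plug->E
Char 2 ('G'): step: R->5, L=0; G->plug->E->R->F->L->H->refl->E->L'->B->R'->H->plug->A
Char 3 ('F'): step: R->6, L=0; F->plug->F->R->H->L->F->refl->C->L'->E->R'->D->plug->D
Char 4 ('D'): step: R->7, L=0; D->plug->D->R->A->L->B->refl->A->L'->D->R'->C->plug->C
Char 5 ('C'): step: R->0, L->1 (L advanced); C->plug->C->R->H->L->A->refl->B->L'->D->R'->A->plug->H

H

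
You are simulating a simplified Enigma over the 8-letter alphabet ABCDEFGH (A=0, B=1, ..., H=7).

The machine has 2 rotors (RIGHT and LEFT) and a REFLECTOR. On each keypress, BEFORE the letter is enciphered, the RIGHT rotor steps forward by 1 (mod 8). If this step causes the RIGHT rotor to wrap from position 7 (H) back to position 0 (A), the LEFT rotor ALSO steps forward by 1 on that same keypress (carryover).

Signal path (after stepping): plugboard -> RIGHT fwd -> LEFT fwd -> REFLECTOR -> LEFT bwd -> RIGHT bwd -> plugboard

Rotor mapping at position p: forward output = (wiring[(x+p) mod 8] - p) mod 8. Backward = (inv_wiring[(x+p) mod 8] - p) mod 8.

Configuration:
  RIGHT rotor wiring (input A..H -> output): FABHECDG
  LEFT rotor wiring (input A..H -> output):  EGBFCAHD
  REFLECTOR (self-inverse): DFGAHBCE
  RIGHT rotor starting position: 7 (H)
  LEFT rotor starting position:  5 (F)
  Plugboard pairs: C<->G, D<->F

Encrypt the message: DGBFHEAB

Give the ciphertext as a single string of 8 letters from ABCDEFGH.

Answer: FCHBDDCD

Derivation:
Char 1 ('D'): step: R->0, L->6 (L advanced); D->plug->F->R->C->L->G->refl->C->L'->H->R'->D->plug->F
Char 2 ('G'): step: R->1, L=6; G->plug->C->R->G->L->E->refl->H->L'->F->R'->G->plug->C
Char 3 ('B'): step: R->2, L=6; B->plug->B->R->F->L->H->refl->E->L'->G->R'->H->plug->H
Char 4 ('F'): step: R->3, L=6; F->plug->D->R->A->L->B->refl->F->L'->B->R'->B->plug->B
Char 5 ('H'): step: R->4, L=6; H->plug->H->R->D->L->A->refl->D->L'->E->R'->F->plug->D
Char 6 ('E'): step: R->5, L=6; E->plug->E->R->D->L->A->refl->D->L'->E->R'->F->plug->D
Char 7 ('A'): step: R->6, L=6; A->plug->A->R->F->L->H->refl->E->L'->G->R'->G->plug->C
Char 8 ('B'): step: R->7, L=6; B->plug->B->R->G->L->E->refl->H->L'->F->R'->F->plug->D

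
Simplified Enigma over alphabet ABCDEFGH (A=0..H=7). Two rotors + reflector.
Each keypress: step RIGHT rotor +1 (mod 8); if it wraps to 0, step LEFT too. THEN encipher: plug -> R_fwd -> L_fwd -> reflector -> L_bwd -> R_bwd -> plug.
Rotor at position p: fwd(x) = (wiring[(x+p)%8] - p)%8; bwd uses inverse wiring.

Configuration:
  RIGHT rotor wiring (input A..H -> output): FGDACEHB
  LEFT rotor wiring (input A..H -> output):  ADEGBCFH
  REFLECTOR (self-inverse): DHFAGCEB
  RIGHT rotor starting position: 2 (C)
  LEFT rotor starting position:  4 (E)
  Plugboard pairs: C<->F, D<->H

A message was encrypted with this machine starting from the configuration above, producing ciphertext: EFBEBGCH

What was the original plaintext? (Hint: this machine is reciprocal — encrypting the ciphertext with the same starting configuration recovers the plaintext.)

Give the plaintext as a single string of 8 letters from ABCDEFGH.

Char 1 ('E'): step: R->3, L=4; E->plug->E->R->G->L->A->refl->D->L'->D->R'->G->plug->G
Char 2 ('F'): step: R->4, L=4; F->plug->C->R->D->L->D->refl->A->L'->G->R'->A->plug->A
Char 3 ('B'): step: R->5, L=4; B->plug->B->R->C->L->B->refl->H->L'->F->R'->H->plug->D
Char 4 ('E'): step: R->6, L=4; E->plug->E->R->F->L->H->refl->B->L'->C->R'->F->plug->C
Char 5 ('B'): step: R->7, L=4; B->plug->B->R->G->L->A->refl->D->L'->D->R'->F->plug->C
Char 6 ('G'): step: R->0, L->5 (L advanced); G->plug->G->R->H->L->E->refl->G->L'->E->R'->F->plug->C
Char 7 ('C'): step: R->1, L=5; C->plug->F->R->G->L->B->refl->H->L'->F->R'->A->plug->A
Char 8 ('H'): step: R->2, L=5; H->plug->D->R->C->L->C->refl->F->L'->A->R'->C->plug->F

Answer: GADCCCAF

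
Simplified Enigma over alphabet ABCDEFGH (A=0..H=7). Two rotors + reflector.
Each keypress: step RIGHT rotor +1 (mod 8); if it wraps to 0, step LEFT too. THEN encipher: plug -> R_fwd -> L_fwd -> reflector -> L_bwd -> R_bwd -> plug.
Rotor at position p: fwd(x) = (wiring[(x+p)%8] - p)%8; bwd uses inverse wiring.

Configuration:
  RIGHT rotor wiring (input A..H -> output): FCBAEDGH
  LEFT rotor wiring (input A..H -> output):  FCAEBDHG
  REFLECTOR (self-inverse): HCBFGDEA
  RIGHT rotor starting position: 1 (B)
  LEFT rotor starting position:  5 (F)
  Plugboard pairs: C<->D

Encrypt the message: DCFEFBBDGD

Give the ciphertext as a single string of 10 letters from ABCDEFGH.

Char 1 ('D'): step: R->2, L=5; D->plug->C->R->C->L->B->refl->C->L'->B->R'->D->plug->C
Char 2 ('C'): step: R->3, L=5; C->plug->D->R->D->L->A->refl->H->L'->G->R'->H->plug->H
Char 3 ('F'): step: R->4, L=5; F->plug->F->R->G->L->H->refl->A->L'->D->R'->D->plug->C
Char 4 ('E'): step: R->5, L=5; E->plug->E->R->F->L->D->refl->F->L'->E->R'->F->plug->F
Char 5 ('F'): step: R->6, L=5; F->plug->F->R->C->L->B->refl->C->L'->B->R'->B->plug->B
Char 6 ('B'): step: R->7, L=5; B->plug->B->R->G->L->H->refl->A->L'->D->R'->C->plug->D
Char 7 ('B'): step: R->0, L->6 (L advanced); B->plug->B->R->C->L->H->refl->A->L'->B->R'->C->plug->D
Char 8 ('D'): step: R->1, L=6; D->plug->C->R->H->L->F->refl->D->L'->G->R'->G->plug->G
Char 9 ('G'): step: R->2, L=6; G->plug->G->R->D->L->E->refl->G->L'->F->R'->F->plug->F
Char 10 ('D'): step: R->3, L=6; D->plug->C->R->A->L->B->refl->C->L'->E->R'->E->plug->E

Answer: CHCFBDDGFE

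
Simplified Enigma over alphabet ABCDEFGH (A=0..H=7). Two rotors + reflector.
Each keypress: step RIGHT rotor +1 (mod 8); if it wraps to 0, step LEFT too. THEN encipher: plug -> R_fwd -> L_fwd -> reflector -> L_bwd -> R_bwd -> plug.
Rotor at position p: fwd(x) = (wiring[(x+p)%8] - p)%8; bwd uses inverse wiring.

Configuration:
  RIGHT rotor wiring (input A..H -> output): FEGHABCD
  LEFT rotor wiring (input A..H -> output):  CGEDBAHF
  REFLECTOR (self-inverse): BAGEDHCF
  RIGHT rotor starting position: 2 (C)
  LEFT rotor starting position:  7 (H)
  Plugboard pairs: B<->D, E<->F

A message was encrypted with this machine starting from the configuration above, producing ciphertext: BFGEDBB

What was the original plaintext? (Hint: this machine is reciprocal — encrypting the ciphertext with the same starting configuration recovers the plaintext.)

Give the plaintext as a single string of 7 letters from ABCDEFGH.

Char 1 ('B'): step: R->3, L=7; B->plug->D->R->H->L->A->refl->B->L'->G->R'->C->plug->C
Char 2 ('F'): step: R->4, L=7; F->plug->E->R->B->L->D->refl->E->L'->E->R'->A->plug->A
Char 3 ('G'): step: R->5, L=7; G->plug->G->R->C->L->H->refl->F->L'->D->R'->H->plug->H
Char 4 ('E'): step: R->6, L=7; E->plug->F->R->B->L->D->refl->E->L'->E->R'->A->plug->A
Char 5 ('D'): step: R->7, L=7; D->plug->B->R->G->L->B->refl->A->L'->H->R'->D->plug->B
Char 6 ('B'): step: R->0, L->0 (L advanced); B->plug->D->R->H->L->F->refl->H->L'->G->R'->C->plug->C
Char 7 ('B'): step: R->1, L=0; B->plug->D->R->H->L->F->refl->H->L'->G->R'->C->plug->C

Answer: CAHABCC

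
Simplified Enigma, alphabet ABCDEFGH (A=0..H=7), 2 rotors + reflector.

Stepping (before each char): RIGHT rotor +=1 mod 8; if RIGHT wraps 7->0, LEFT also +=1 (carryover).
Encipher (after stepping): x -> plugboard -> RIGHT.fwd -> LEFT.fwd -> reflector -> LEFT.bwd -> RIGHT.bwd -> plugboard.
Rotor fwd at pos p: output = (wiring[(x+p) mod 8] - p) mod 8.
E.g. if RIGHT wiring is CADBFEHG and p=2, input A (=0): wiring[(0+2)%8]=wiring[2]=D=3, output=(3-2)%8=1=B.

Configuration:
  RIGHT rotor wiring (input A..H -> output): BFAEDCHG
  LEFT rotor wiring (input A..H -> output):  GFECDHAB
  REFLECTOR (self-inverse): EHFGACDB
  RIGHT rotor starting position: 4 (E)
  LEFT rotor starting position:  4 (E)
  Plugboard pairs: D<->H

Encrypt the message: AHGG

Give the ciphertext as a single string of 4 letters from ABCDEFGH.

Answer: EAFA

Derivation:
Char 1 ('A'): step: R->5, L=4; A->plug->A->R->F->L->B->refl->H->L'->A->R'->E->plug->E
Char 2 ('H'): step: R->6, L=4; H->plug->D->R->H->L->G->refl->D->L'->B->R'->A->plug->A
Char 3 ('G'): step: R->7, L=4; G->plug->G->R->D->L->F->refl->C->L'->E->R'->F->plug->F
Char 4 ('G'): step: R->0, L->5 (L advanced); G->plug->G->R->H->L->G->refl->D->L'->B->R'->A->plug->A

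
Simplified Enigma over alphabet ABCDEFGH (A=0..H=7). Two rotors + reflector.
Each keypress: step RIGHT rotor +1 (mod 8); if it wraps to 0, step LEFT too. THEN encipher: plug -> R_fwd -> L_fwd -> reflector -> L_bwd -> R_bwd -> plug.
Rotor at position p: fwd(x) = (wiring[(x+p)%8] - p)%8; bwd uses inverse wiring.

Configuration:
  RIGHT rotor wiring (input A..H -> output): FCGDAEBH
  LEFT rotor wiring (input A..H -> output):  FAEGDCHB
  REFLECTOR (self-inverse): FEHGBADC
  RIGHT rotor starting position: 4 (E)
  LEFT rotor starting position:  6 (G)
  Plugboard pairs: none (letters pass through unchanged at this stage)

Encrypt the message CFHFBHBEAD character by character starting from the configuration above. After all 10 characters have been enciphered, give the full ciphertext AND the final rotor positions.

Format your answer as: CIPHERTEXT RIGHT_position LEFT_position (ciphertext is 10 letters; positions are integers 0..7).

Answer: HHCECAFFHE 6 7

Derivation:
Char 1 ('C'): step: R->5, L=6; C->plug->C->R->C->L->H->refl->C->L'->D->R'->H->plug->H
Char 2 ('F'): step: R->6, L=6; F->plug->F->R->F->L->A->refl->F->L'->G->R'->H->plug->H
Char 3 ('H'): step: R->7, L=6; H->plug->H->R->C->L->H->refl->C->L'->D->R'->C->plug->C
Char 4 ('F'): step: R->0, L->7 (L advanced); F->plug->F->R->E->L->H->refl->C->L'->A->R'->E->plug->E
Char 5 ('B'): step: R->1, L=7; B->plug->B->R->F->L->E->refl->B->L'->C->R'->C->plug->C
Char 6 ('H'): step: R->2, L=7; H->plug->H->R->A->L->C->refl->H->L'->E->R'->A->plug->A
Char 7 ('B'): step: R->3, L=7; B->plug->B->R->F->L->E->refl->B->L'->C->R'->F->plug->F
Char 8 ('E'): step: R->4, L=7; E->plug->E->R->B->L->G->refl->D->L'->G->R'->F->plug->F
Char 9 ('A'): step: R->5, L=7; A->plug->A->R->H->L->A->refl->F->L'->D->R'->H->plug->H
Char 10 ('D'): step: R->6, L=7; D->plug->D->R->E->L->H->refl->C->L'->A->R'->E->plug->E
Final: ciphertext=HHCECAFFHE, RIGHT=6, LEFT=7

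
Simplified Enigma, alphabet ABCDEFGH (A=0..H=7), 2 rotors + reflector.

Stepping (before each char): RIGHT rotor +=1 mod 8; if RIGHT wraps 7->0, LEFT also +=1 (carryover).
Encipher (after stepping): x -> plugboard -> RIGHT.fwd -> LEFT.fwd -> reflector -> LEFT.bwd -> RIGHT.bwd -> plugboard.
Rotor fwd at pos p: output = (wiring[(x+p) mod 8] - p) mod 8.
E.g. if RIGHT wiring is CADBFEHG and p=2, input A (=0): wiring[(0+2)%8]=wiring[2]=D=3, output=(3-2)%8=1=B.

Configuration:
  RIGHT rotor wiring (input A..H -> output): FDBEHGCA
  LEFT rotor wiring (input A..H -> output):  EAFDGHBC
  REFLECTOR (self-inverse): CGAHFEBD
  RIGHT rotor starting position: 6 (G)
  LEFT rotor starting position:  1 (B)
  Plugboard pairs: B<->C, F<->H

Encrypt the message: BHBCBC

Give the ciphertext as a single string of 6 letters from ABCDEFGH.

Char 1 ('B'): step: R->7, L=1; B->plug->C->R->E->L->G->refl->B->L'->G->R'->B->plug->C
Char 2 ('H'): step: R->0, L->2 (L advanced); H->plug->F->R->G->L->C->refl->A->L'->F->R'->A->plug->A
Char 3 ('B'): step: R->1, L=2; B->plug->C->R->D->L->F->refl->E->L'->C->R'->A->plug->A
Char 4 ('C'): step: R->2, L=2; C->plug->B->R->C->L->E->refl->F->L'->D->R'->G->plug->G
Char 5 ('B'): step: R->3, L=2; B->plug->C->R->D->L->F->refl->E->L'->C->R'->F->plug->H
Char 6 ('C'): step: R->4, L=2; C->plug->B->R->C->L->E->refl->F->L'->D->R'->A->plug->A

Answer: CAAGHA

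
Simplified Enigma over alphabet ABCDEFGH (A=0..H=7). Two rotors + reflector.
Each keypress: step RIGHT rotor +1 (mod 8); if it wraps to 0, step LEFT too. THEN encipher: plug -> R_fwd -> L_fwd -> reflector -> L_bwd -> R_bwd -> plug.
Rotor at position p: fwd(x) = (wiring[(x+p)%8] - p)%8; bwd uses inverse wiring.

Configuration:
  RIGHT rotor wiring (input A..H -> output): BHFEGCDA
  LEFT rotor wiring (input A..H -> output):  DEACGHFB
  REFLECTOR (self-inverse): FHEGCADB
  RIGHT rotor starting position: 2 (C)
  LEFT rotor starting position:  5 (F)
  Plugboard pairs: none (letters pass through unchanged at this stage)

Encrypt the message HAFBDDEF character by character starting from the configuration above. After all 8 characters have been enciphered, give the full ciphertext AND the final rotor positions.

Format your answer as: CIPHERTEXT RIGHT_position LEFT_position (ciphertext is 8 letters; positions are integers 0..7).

Char 1 ('H'): step: R->3, L=5; H->plug->H->R->C->L->E->refl->C->L'->A->R'->D->plug->D
Char 2 ('A'): step: R->4, L=5; A->plug->A->R->C->L->E->refl->C->L'->A->R'->H->plug->H
Char 3 ('F'): step: R->5, L=5; F->plug->F->R->A->L->C->refl->E->L'->C->R'->E->plug->E
Char 4 ('B'): step: R->6, L=5; B->plug->B->R->C->L->E->refl->C->L'->A->R'->G->plug->G
Char 5 ('D'): step: R->7, L=5; D->plug->D->R->G->L->F->refl->A->L'->B->R'->A->plug->A
Char 6 ('D'): step: R->0, L->6 (L advanced); D->plug->D->R->E->L->C->refl->E->L'->F->R'->C->plug->C
Char 7 ('E'): step: R->1, L=6; E->plug->E->R->B->L->D->refl->G->L'->D->R'->C->plug->C
Char 8 ('F'): step: R->2, L=6; F->plug->F->R->G->L->A->refl->F->L'->C->R'->B->plug->B
Final: ciphertext=DHEGACCB, RIGHT=2, LEFT=6

Answer: DHEGACCB 2 6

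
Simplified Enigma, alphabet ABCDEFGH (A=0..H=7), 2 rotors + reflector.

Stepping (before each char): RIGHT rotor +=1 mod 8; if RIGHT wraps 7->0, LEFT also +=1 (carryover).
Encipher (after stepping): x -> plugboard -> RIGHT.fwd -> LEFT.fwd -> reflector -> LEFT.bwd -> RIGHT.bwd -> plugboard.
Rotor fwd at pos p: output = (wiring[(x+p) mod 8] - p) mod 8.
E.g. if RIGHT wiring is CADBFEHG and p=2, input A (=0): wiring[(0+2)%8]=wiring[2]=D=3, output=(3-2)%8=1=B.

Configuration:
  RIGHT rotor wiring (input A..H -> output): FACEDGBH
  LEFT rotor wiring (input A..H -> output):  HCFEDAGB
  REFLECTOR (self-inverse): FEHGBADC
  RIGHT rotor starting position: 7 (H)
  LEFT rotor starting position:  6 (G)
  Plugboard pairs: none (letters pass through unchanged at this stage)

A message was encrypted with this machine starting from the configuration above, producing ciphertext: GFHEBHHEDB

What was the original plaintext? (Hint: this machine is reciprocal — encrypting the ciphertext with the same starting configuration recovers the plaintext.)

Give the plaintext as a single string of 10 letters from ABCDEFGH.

Char 1 ('G'): step: R->0, L->7 (L advanced); G->plug->G->R->B->L->A->refl->F->L'->E->R'->D->plug->D
Char 2 ('F'): step: R->1, L=7; F->plug->F->R->A->L->C->refl->H->L'->H->R'->A->plug->A
Char 3 ('H'): step: R->2, L=7; H->plug->H->R->G->L->B->refl->E->L'->F->R'->F->plug->F
Char 4 ('E'): step: R->3, L=7; E->plug->E->R->E->L->F->refl->A->L'->B->R'->A->plug->A
Char 5 ('B'): step: R->4, L=7; B->plug->B->R->C->L->D->refl->G->L'->D->R'->D->plug->D
Char 6 ('H'): step: R->5, L=7; H->plug->H->R->G->L->B->refl->E->L'->F->R'->F->plug->F
Char 7 ('H'): step: R->6, L=7; H->plug->H->R->A->L->C->refl->H->L'->H->R'->C->plug->C
Char 8 ('E'): step: R->7, L=7; E->plug->E->R->F->L->E->refl->B->L'->G->R'->B->plug->B
Char 9 ('D'): step: R->0, L->0 (L advanced); D->plug->D->R->E->L->D->refl->G->L'->G->R'->F->plug->F
Char 10 ('B'): step: R->1, L=0; B->plug->B->R->B->L->C->refl->H->L'->A->R'->F->plug->F

Answer: DAFADFCBFF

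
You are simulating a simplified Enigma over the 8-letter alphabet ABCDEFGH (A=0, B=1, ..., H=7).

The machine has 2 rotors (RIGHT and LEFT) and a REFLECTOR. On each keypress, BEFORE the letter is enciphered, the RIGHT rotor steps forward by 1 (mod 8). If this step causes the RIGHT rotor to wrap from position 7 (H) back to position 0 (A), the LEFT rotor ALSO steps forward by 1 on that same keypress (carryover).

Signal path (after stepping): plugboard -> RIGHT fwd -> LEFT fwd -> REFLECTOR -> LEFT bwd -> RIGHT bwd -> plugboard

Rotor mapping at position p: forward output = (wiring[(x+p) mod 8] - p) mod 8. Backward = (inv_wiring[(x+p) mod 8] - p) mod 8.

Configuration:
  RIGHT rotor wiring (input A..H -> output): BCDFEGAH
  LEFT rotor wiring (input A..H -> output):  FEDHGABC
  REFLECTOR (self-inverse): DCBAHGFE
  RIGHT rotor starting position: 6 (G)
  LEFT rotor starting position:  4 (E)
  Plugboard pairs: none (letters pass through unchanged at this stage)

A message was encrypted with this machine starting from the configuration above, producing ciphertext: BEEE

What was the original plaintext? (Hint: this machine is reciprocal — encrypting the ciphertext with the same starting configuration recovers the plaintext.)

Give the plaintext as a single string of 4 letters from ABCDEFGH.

Char 1 ('B'): step: R->7, L=4; B->plug->B->R->C->L->F->refl->G->L'->D->R'->C->plug->C
Char 2 ('E'): step: R->0, L->5 (L advanced); E->plug->E->R->E->L->H->refl->E->L'->B->R'->A->plug->A
Char 3 ('E'): step: R->1, L=5; E->plug->E->R->F->L->G->refl->F->L'->C->R'->B->plug->B
Char 4 ('E'): step: R->2, L=5; E->plug->E->R->G->L->C->refl->B->L'->H->R'->G->plug->G

Answer: CABG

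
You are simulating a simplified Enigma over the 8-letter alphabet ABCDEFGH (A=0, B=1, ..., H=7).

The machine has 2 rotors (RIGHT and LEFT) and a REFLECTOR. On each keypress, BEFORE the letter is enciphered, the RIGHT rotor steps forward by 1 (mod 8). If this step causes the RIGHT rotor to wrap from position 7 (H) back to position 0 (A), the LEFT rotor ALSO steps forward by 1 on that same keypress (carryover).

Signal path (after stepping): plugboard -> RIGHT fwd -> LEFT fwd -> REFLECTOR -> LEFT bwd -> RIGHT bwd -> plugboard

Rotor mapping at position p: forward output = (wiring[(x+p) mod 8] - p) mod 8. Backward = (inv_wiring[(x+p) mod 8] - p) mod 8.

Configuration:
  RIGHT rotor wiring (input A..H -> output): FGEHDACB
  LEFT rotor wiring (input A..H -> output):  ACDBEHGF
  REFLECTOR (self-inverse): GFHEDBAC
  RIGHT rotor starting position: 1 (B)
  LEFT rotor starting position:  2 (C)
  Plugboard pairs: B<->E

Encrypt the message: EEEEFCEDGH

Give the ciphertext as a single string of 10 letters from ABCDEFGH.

Char 1 ('E'): step: R->2, L=2; E->plug->B->R->F->L->D->refl->E->L'->E->R'->H->plug->H
Char 2 ('E'): step: R->3, L=2; E->plug->B->R->A->L->B->refl->F->L'->D->R'->G->plug->G
Char 3 ('E'): step: R->4, L=2; E->plug->B->R->E->L->E->refl->D->L'->F->R'->D->plug->D
Char 4 ('E'): step: R->5, L=2; E->plug->B->R->F->L->D->refl->E->L'->E->R'->C->plug->C
Char 5 ('F'): step: R->6, L=2; F->plug->F->R->B->L->H->refl->C->L'->C->R'->H->plug->H
Char 6 ('C'): step: R->7, L=2; C->plug->C->R->H->L->A->refl->G->L'->G->R'->B->plug->E
Char 7 ('E'): step: R->0, L->3 (L advanced); E->plug->B->R->G->L->H->refl->C->L'->E->R'->C->plug->C
Char 8 ('D'): step: R->1, L=3; D->plug->D->R->C->L->E->refl->D->L'->D->R'->B->plug->E
Char 9 ('G'): step: R->2, L=3; G->plug->G->R->D->L->D->refl->E->L'->C->R'->A->plug->A
Char 10 ('H'): step: R->3, L=3; H->plug->H->R->B->L->B->refl->F->L'->F->R'->C->plug->C

Answer: HGDCHECEAC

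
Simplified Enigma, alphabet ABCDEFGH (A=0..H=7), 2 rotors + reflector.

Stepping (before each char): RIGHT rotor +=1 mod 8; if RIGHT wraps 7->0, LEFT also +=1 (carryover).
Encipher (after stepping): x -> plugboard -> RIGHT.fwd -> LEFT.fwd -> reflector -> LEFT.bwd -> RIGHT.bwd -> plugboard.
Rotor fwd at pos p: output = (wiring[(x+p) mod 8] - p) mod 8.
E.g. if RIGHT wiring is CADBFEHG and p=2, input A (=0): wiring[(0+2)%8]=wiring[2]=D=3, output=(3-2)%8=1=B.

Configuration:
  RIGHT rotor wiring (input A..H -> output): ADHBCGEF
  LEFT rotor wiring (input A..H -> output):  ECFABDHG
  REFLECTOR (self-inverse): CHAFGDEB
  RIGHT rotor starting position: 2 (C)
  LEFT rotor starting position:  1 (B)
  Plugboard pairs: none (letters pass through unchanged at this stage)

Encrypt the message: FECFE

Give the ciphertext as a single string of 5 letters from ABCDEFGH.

Answer: DGFGD

Derivation:
Char 1 ('F'): step: R->3, L=1; F->plug->F->R->F->L->G->refl->E->L'->B->R'->D->plug->D
Char 2 ('E'): step: R->4, L=1; E->plug->E->R->E->L->C->refl->A->L'->D->R'->G->plug->G
Char 3 ('C'): step: R->5, L=1; C->plug->C->R->A->L->B->refl->H->L'->C->R'->F->plug->F
Char 4 ('F'): step: R->6, L=1; F->plug->F->R->D->L->A->refl->C->L'->E->R'->G->plug->G
Char 5 ('E'): step: R->7, L=1; E->plug->E->R->C->L->H->refl->B->L'->A->R'->D->plug->D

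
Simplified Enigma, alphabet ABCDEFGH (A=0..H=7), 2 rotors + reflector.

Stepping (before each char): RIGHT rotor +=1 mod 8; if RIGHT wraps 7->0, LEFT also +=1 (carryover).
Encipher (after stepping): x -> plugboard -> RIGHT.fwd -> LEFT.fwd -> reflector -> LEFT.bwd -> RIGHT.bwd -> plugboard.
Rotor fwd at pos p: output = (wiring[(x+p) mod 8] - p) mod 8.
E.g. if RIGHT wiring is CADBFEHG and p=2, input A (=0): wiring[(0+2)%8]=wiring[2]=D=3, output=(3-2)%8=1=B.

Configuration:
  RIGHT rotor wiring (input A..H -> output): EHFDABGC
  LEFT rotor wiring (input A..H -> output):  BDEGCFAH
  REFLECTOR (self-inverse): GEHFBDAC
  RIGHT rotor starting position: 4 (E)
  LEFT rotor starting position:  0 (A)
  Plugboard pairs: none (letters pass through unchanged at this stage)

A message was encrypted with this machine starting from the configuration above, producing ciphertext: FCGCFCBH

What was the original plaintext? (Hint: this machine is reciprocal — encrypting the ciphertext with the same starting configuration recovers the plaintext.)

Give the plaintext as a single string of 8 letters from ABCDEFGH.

Answer: EHCEEDAD

Derivation:
Char 1 ('F'): step: R->5, L=0; F->plug->F->R->A->L->B->refl->E->L'->C->R'->E->plug->E
Char 2 ('C'): step: R->6, L=0; C->plug->C->R->G->L->A->refl->G->L'->D->R'->H->plug->H
Char 3 ('G'): step: R->7, L=0; G->plug->G->R->C->L->E->refl->B->L'->A->R'->C->plug->C
Char 4 ('C'): step: R->0, L->1 (L advanced); C->plug->C->R->F->L->H->refl->C->L'->A->R'->E->plug->E
Char 5 ('F'): step: R->1, L=1; F->plug->F->R->F->L->H->refl->C->L'->A->R'->E->plug->E
Char 6 ('C'): step: R->2, L=1; C->plug->C->R->G->L->G->refl->A->L'->H->R'->D->plug->D
Char 7 ('B'): step: R->3, L=1; B->plug->B->R->F->L->H->refl->C->L'->A->R'->A->plug->A
Char 8 ('H'): step: R->4, L=1; H->plug->H->R->H->L->A->refl->G->L'->G->R'->D->plug->D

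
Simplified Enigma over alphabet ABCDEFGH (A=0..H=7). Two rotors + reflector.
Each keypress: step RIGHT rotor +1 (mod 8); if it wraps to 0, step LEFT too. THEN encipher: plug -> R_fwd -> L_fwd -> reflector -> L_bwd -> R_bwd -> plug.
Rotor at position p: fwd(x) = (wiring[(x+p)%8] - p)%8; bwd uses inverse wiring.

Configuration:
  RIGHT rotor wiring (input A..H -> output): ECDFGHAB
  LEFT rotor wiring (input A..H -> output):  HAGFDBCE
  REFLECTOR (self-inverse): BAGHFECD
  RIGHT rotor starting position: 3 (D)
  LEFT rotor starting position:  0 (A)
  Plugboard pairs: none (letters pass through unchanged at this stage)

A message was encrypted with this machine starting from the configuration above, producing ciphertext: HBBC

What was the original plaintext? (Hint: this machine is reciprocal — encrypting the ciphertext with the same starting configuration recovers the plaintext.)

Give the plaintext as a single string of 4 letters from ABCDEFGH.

Answer: DDFF

Derivation:
Char 1 ('H'): step: R->4, L=0; H->plug->H->R->B->L->A->refl->B->L'->F->R'->D->plug->D
Char 2 ('B'): step: R->5, L=0; B->plug->B->R->D->L->F->refl->E->L'->H->R'->D->plug->D
Char 3 ('B'): step: R->6, L=0; B->plug->B->R->D->L->F->refl->E->L'->H->R'->F->plug->F
Char 4 ('C'): step: R->7, L=0; C->plug->C->R->D->L->F->refl->E->L'->H->R'->F->plug->F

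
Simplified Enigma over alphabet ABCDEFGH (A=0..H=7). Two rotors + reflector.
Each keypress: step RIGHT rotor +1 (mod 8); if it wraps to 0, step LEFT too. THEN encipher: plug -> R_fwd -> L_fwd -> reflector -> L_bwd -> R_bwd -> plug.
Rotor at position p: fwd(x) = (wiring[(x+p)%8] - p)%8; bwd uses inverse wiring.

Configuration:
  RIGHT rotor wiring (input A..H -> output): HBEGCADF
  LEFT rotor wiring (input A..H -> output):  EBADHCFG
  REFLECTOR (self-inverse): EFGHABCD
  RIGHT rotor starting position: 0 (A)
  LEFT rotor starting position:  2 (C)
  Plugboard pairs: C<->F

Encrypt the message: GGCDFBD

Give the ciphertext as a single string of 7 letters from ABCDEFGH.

Char 1 ('G'): step: R->1, L=2; G->plug->G->R->E->L->D->refl->H->L'->H->R'->E->plug->E
Char 2 ('G'): step: R->2, L=2; G->plug->G->R->F->L->E->refl->A->L'->D->R'->F->plug->C
Char 3 ('C'): step: R->3, L=2; C->plug->F->R->E->L->D->refl->H->L'->H->R'->B->plug->B
Char 4 ('D'): step: R->4, L=2; D->plug->D->R->B->L->B->refl->F->L'->C->R'->H->plug->H
Char 5 ('F'): step: R->5, L=2; F->plug->C->R->A->L->G->refl->C->L'->G->R'->B->plug->B
Char 6 ('B'): step: R->6, L=2; B->plug->B->R->H->L->H->refl->D->L'->E->R'->G->plug->G
Char 7 ('D'): step: R->7, L=2; D->plug->D->R->F->L->E->refl->A->L'->D->R'->F->plug->C

Answer: ECBHBGC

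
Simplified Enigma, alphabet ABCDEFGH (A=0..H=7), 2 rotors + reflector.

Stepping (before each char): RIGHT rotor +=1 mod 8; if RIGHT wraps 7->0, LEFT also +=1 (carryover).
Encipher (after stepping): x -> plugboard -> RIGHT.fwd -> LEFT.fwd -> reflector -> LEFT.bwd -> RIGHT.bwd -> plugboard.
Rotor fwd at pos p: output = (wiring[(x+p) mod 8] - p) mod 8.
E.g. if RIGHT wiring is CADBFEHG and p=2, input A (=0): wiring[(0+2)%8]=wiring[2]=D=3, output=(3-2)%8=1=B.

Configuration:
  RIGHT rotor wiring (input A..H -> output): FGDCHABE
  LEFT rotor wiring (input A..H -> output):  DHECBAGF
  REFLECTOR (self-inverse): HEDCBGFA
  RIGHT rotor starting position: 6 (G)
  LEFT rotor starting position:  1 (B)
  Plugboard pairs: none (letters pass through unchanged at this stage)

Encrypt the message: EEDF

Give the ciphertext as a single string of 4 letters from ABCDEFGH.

Answer: DCHA

Derivation:
Char 1 ('E'): step: R->7, L=1; E->plug->E->R->D->L->A->refl->H->L'->E->R'->D->plug->D
Char 2 ('E'): step: R->0, L->2 (L advanced); E->plug->E->R->H->L->F->refl->G->L'->D->R'->C->plug->C
Char 3 ('D'): step: R->1, L=2; D->plug->D->R->G->L->B->refl->E->L'->E->R'->H->plug->H
Char 4 ('F'): step: R->2, L=2; F->plug->F->R->C->L->H->refl->A->L'->B->R'->A->plug->A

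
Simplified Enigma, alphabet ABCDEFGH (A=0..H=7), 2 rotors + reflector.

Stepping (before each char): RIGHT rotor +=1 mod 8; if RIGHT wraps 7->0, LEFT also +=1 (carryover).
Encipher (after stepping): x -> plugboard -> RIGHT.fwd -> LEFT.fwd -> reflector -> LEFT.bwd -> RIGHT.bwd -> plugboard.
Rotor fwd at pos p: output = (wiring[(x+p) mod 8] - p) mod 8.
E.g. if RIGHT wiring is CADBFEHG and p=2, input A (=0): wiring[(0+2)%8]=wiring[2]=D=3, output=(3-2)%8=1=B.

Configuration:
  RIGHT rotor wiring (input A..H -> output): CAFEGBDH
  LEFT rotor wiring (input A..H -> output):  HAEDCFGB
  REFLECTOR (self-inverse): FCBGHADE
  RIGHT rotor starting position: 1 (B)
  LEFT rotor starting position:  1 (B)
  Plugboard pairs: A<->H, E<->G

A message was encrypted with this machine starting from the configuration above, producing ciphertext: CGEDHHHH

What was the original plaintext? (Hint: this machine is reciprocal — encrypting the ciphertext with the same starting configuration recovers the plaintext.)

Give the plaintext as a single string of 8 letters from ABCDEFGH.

Answer: EDCBFAGC

Derivation:
Char 1 ('C'): step: R->2, L=1; C->plug->C->R->E->L->E->refl->H->L'->A->R'->G->plug->E
Char 2 ('G'): step: R->3, L=1; G->plug->E->R->E->L->E->refl->H->L'->A->R'->D->plug->D
Char 3 ('E'): step: R->4, L=1; E->plug->G->R->B->L->D->refl->G->L'->H->R'->C->plug->C
Char 4 ('D'): step: R->5, L=1; D->plug->D->R->F->L->F->refl->A->L'->G->R'->B->plug->B
Char 5 ('H'): step: R->6, L=1; H->plug->A->R->F->L->F->refl->A->L'->G->R'->F->plug->F
Char 6 ('H'): step: R->7, L=1; H->plug->A->R->A->L->H->refl->E->L'->E->R'->H->plug->A
Char 7 ('H'): step: R->0, L->2 (L advanced); H->plug->A->R->C->L->A->refl->F->L'->G->R'->E->plug->G
Char 8 ('H'): step: R->1, L=2; H->plug->A->R->H->L->G->refl->D->L'->D->R'->C->plug->C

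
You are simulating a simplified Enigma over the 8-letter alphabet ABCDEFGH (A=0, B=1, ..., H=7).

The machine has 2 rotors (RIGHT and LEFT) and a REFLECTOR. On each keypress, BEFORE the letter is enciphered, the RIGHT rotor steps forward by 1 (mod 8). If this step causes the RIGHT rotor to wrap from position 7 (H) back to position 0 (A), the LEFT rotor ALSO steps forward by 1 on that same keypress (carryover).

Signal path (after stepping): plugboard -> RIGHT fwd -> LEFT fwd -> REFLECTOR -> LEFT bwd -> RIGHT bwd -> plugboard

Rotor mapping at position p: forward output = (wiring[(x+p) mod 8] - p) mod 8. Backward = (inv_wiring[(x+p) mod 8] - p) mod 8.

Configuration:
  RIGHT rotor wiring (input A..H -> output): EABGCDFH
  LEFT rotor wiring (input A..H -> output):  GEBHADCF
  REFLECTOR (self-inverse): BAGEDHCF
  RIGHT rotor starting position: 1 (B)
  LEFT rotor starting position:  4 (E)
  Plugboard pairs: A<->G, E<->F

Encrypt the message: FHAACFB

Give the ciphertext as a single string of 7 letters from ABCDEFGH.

Char 1 ('F'): step: R->2, L=4; F->plug->E->R->D->L->B->refl->A->L'->F->R'->F->plug->E
Char 2 ('H'): step: R->3, L=4; H->plug->H->R->G->L->F->refl->H->L'->B->R'->F->plug->E
Char 3 ('A'): step: R->4, L=4; A->plug->G->R->F->L->A->refl->B->L'->D->R'->D->plug->D
Char 4 ('A'): step: R->5, L=4; A->plug->G->R->B->L->H->refl->F->L'->G->R'->A->plug->G
Char 5 ('C'): step: R->6, L=4; C->plug->C->R->G->L->F->refl->H->L'->B->R'->B->plug->B
Char 6 ('F'): step: R->7, L=4; F->plug->E->R->H->L->D->refl->E->L'->A->R'->A->plug->G
Char 7 ('B'): step: R->0, L->5 (L advanced); B->plug->B->R->A->L->G->refl->C->L'->G->R'->D->plug->D

Answer: EEDGBGD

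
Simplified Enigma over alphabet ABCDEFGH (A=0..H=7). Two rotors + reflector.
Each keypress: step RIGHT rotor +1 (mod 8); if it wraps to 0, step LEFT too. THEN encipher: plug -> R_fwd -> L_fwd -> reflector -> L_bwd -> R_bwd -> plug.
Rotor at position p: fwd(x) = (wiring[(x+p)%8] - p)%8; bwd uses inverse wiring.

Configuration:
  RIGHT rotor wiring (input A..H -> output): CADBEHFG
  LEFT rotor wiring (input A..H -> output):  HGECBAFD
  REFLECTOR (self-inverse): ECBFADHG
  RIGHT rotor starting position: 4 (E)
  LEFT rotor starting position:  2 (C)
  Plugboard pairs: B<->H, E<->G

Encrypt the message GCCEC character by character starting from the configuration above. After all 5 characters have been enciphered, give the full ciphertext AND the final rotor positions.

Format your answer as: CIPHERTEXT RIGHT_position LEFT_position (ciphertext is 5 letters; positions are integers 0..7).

Answer: AEAGB 1 3

Derivation:
Char 1 ('G'): step: R->5, L=2; G->plug->E->R->D->L->G->refl->H->L'->C->R'->A->plug->A
Char 2 ('C'): step: R->6, L=2; C->plug->C->R->E->L->D->refl->F->L'->G->R'->G->plug->E
Char 3 ('C'): step: R->7, L=2; C->plug->C->R->B->L->A->refl->E->L'->H->R'->A->plug->A
Char 4 ('E'): step: R->0, L->3 (L advanced); E->plug->G->R->F->L->E->refl->A->L'->E->R'->E->plug->G
Char 5 ('C'): step: R->1, L=3; C->plug->C->R->A->L->H->refl->G->L'->B->R'->H->plug->B
Final: ciphertext=AEAGB, RIGHT=1, LEFT=3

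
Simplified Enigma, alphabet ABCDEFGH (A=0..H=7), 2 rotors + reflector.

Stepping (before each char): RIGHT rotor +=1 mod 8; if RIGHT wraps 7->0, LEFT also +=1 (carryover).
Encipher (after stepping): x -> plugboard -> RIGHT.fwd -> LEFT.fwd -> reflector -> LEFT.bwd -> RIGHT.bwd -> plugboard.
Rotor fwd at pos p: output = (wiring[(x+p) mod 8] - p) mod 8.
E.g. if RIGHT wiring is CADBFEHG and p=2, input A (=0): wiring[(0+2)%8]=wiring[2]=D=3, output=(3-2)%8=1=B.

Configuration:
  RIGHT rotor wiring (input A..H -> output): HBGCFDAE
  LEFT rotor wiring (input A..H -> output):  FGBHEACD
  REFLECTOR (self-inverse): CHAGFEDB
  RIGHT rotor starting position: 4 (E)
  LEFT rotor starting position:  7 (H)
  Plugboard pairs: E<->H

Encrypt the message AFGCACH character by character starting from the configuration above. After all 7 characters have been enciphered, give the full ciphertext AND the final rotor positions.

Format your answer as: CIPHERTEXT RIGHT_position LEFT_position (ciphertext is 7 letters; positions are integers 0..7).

Answer: DDHHDFA 3 0

Derivation:
Char 1 ('A'): step: R->5, L=7; A->plug->A->R->G->L->B->refl->H->L'->C->R'->D->plug->D
Char 2 ('F'): step: R->6, L=7; F->plug->F->R->E->L->A->refl->C->L'->D->R'->D->plug->D
Char 3 ('G'): step: R->7, L=7; G->plug->G->R->E->L->A->refl->C->L'->D->R'->E->plug->H
Char 4 ('C'): step: R->0, L->0 (L advanced); C->plug->C->R->G->L->C->refl->A->L'->F->R'->E->plug->H
Char 5 ('A'): step: R->1, L=0; A->plug->A->R->A->L->F->refl->E->L'->E->R'->D->plug->D
Char 6 ('C'): step: R->2, L=0; C->plug->C->R->D->L->H->refl->B->L'->C->R'->F->plug->F
Char 7 ('H'): step: R->3, L=0; H->plug->E->R->B->L->G->refl->D->L'->H->R'->A->plug->A
Final: ciphertext=DDHHDFA, RIGHT=3, LEFT=0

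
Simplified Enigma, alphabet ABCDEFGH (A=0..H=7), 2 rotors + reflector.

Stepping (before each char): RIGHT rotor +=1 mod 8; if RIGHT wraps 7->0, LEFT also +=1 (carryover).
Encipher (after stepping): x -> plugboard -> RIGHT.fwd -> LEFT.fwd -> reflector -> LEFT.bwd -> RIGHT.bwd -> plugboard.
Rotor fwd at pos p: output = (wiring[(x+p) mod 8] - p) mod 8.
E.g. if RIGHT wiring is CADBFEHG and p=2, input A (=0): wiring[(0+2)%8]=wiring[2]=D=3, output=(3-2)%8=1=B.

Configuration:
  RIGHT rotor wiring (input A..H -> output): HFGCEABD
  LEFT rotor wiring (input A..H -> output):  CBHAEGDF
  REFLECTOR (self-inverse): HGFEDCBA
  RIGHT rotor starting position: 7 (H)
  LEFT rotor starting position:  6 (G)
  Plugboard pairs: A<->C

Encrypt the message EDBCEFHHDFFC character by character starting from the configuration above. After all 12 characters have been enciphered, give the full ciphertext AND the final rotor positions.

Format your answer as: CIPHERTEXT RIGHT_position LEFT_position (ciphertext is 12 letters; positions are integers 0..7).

Answer: FHCBHHBFHEGE 3 0

Derivation:
Char 1 ('E'): step: R->0, L->7 (L advanced); E->plug->E->R->E->L->B->refl->G->L'->A->R'->F->plug->F
Char 2 ('D'): step: R->1, L=7; D->plug->D->R->D->L->A->refl->H->L'->G->R'->H->plug->H
Char 3 ('B'): step: R->2, L=7; B->plug->B->R->A->L->G->refl->B->L'->E->R'->A->plug->C
Char 4 ('C'): step: R->3, L=7; C->plug->A->R->H->L->E->refl->D->L'->B->R'->B->plug->B
Char 5 ('E'): step: R->4, L=7; E->plug->E->R->D->L->A->refl->H->L'->G->R'->H->plug->H
Char 6 ('F'): step: R->5, L=7; F->plug->F->R->B->L->D->refl->E->L'->H->R'->H->plug->H
Char 7 ('H'): step: R->6, L=7; H->plug->H->R->C->L->C->refl->F->L'->F->R'->B->plug->B
Char 8 ('H'): step: R->7, L=7; H->plug->H->R->C->L->C->refl->F->L'->F->R'->F->plug->F
Char 9 ('D'): step: R->0, L->0 (L advanced); D->plug->D->R->C->L->H->refl->A->L'->D->R'->H->plug->H
Char 10 ('F'): step: R->1, L=0; F->plug->F->R->A->L->C->refl->F->L'->H->R'->E->plug->E
Char 11 ('F'): step: R->2, L=0; F->plug->F->R->B->L->B->refl->G->L'->F->R'->G->plug->G
Char 12 ('C'): step: R->3, L=0; C->plug->A->R->H->L->F->refl->C->L'->A->R'->E->plug->E
Final: ciphertext=FHCBHHBFHEGE, RIGHT=3, LEFT=0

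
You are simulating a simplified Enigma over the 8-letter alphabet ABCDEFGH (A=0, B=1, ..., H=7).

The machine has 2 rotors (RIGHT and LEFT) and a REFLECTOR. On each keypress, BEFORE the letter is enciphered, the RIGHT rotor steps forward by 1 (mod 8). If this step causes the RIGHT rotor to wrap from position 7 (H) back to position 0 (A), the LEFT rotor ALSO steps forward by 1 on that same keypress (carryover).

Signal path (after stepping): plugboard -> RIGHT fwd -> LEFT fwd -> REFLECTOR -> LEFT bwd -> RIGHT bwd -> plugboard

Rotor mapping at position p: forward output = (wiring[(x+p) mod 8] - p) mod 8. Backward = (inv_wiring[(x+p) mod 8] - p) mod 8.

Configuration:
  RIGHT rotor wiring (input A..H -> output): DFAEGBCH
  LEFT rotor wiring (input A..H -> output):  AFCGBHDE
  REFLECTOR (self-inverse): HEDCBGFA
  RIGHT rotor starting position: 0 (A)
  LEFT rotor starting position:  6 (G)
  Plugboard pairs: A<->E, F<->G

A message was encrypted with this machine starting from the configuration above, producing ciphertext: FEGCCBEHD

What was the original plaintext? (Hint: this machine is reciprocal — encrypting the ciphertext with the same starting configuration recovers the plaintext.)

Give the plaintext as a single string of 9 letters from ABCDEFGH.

Answer: HBEEDFDGC

Derivation:
Char 1 ('F'): step: R->1, L=6; F->plug->G->R->G->L->D->refl->C->L'->C->R'->H->plug->H
Char 2 ('E'): step: R->2, L=6; E->plug->A->R->G->L->D->refl->C->L'->C->R'->B->plug->B
Char 3 ('G'): step: R->3, L=6; G->plug->F->R->A->L->F->refl->G->L'->B->R'->A->plug->E
Char 4 ('C'): step: R->4, L=6; C->plug->C->R->G->L->D->refl->C->L'->C->R'->A->plug->E
Char 5 ('C'): step: R->5, L=6; C->plug->C->R->C->L->C->refl->D->L'->G->R'->D->plug->D
Char 6 ('B'): step: R->6, L=6; B->plug->B->R->B->L->G->refl->F->L'->A->R'->G->plug->F
Char 7 ('E'): step: R->7, L=6; E->plug->A->R->A->L->F->refl->G->L'->B->R'->D->plug->D
Char 8 ('H'): step: R->0, L->7 (L advanced); H->plug->H->R->H->L->E->refl->B->L'->B->R'->F->plug->G
Char 9 ('D'): step: R->1, L=7; D->plug->D->R->F->L->C->refl->D->L'->D->R'->C->plug->C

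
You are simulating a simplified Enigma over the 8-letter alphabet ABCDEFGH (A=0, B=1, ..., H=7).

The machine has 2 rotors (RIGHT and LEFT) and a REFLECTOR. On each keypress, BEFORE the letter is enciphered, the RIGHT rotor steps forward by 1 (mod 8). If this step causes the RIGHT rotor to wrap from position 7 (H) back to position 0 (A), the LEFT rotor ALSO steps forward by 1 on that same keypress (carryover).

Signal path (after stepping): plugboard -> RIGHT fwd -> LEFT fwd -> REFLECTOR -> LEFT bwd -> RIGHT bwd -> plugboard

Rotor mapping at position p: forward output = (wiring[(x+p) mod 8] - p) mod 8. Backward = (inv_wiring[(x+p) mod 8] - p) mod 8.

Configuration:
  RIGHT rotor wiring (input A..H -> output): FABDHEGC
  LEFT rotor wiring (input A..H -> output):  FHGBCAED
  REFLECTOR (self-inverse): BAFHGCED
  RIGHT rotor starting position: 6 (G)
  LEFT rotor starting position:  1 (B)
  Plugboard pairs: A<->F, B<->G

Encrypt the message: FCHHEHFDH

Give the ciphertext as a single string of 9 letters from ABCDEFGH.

Char 1 ('F'): step: R->7, L=1; F->plug->A->R->D->L->B->refl->A->L'->C->R'->D->plug->D
Char 2 ('C'): step: R->0, L->2 (L advanced); C->plug->C->R->B->L->H->refl->D->L'->G->R'->G->plug->B
Char 3 ('H'): step: R->1, L=2; H->plug->H->R->E->L->C->refl->F->L'->H->R'->A->plug->F
Char 4 ('H'): step: R->2, L=2; H->plug->H->R->G->L->D->refl->H->L'->B->R'->B->plug->G
Char 5 ('E'): step: R->3, L=2; E->plug->E->R->H->L->F->refl->C->L'->E->R'->B->plug->G
Char 6 ('H'): step: R->4, L=2; H->plug->H->R->H->L->F->refl->C->L'->E->R'->F->plug->A
Char 7 ('F'): step: R->5, L=2; F->plug->A->R->H->L->F->refl->C->L'->E->R'->F->plug->A
Char 8 ('D'): step: R->6, L=2; D->plug->D->R->C->L->A->refl->B->L'->F->R'->F->plug->A
Char 9 ('H'): step: R->7, L=2; H->plug->H->R->H->L->F->refl->C->L'->E->R'->E->plug->E

Answer: DBFGGAAAE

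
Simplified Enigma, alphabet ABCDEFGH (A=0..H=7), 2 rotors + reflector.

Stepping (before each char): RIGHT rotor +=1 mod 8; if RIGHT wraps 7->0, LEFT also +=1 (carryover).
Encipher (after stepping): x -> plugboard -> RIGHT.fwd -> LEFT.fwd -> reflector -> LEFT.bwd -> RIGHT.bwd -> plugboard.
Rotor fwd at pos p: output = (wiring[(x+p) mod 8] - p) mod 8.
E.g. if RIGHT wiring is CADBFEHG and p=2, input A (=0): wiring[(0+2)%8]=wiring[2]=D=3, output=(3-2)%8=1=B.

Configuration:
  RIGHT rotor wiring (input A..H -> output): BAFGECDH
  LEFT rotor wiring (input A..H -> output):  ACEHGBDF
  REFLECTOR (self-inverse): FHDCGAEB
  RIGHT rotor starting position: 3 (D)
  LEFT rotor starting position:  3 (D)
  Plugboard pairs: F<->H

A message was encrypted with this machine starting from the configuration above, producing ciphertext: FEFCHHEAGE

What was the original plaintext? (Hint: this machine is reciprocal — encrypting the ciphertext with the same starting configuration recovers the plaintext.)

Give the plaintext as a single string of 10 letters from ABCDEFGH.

Answer: AABFGDFFBC

Derivation:
Char 1 ('F'): step: R->4, L=3; F->plug->H->R->C->L->G->refl->E->L'->A->R'->A->plug->A
Char 2 ('E'): step: R->5, L=3; E->plug->E->R->D->L->A->refl->F->L'->F->R'->A->plug->A
Char 3 ('F'): step: R->6, L=3; F->plug->H->R->E->L->C->refl->D->L'->B->R'->B->plug->B
Char 4 ('C'): step: R->7, L=3; C->plug->C->R->B->L->D->refl->C->L'->E->R'->H->plug->F
Char 5 ('H'): step: R->0, L->4 (L advanced); H->plug->F->R->C->L->H->refl->B->L'->D->R'->G->plug->G
Char 6 ('H'): step: R->1, L=4; H->plug->F->R->C->L->H->refl->B->L'->D->R'->D->plug->D
Char 7 ('E'): step: R->2, L=4; E->plug->E->R->B->L->F->refl->A->L'->G->R'->H->plug->F
Char 8 ('A'): step: R->3, L=4; A->plug->A->R->D->L->B->refl->H->L'->C->R'->H->plug->F
Char 9 ('G'): step: R->4, L=4; G->plug->G->R->B->L->F->refl->A->L'->G->R'->B->plug->B
Char 10 ('E'): step: R->5, L=4; E->plug->E->R->D->L->B->refl->H->L'->C->R'->C->plug->C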